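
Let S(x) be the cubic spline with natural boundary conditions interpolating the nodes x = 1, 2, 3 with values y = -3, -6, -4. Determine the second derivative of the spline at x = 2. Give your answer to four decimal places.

7.5000

Write m_i for S''(x_i). With h_i = 1, 1 and divided differences Δ_i = -3, 2, the continuity of S' gives the tridiagonal system
  1·m_0 + 4·m_1 + 1·m_2 = 6(Δ_1 - Δ_0) = 30
Natural end conditions: m_0 = m_2 = 0.
Solving: m_0 = 0, m_1 = 15/2, m_2 = 0.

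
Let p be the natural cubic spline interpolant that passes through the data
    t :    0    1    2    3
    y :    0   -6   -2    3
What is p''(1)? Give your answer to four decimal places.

With m_i denoting the second derivative at x_i, h_i = 1, 1, 1, and Δ_i = (y_(i+1) − y_i)/h_i = -6, 4, 5:
  1·m_0 + 4·m_1 + 1·m_2 = 6(Δ_1 - Δ_0) = 60
  1·m_1 + 4·m_2 + 1·m_3 = 6(Δ_2 - Δ_1) = 6
Natural end conditions: m_0 = m_3 = 0.
Forward elimination and back-substitution give m_0 = 0, m_1 = 78/5, m_2 = -12/5, m_3 = 0.

15.6000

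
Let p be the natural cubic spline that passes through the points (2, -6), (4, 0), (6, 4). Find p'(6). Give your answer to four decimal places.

1.7500

With m_i denoting the second derivative at x_i, h_i = 2, 2, and Δ_i = (y_(i+1) − y_i)/h_i = 3, 2:
  2·m_0 + 8·m_1 + 2·m_2 = 6(Δ_1 - Δ_0) = -6
Natural end conditions: m_0 = m_2 = 0.
Hence m_0 = 0, m_1 = -3/4, m_2 = 0.
On [4, 6], p'(x) = b_1 + 2c_1·(x - 4) + 3d_1·(x - 4)² with b_1 = Δ_1 - h_1(2m_1 + m_2)/6 = 5/2, c_1 = m_1/2 = -3/8, d_1 = (m_2 - m_1)/(6h_1) = 1/16. So p'(6) = 7/4.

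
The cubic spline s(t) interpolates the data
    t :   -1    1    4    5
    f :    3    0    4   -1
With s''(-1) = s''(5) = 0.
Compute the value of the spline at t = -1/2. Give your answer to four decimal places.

1.6998

Write m_i for s''(x_i). With h_i = 2, 3, 1 and divided differences Δ_i = -3/2, 4/3, -5, the continuity of s' gives the tridiagonal system
  2·m_0 + 10·m_1 + 3·m_2 = 6(Δ_1 - Δ_0) = 17
  3·m_1 + 8·m_2 + 1·m_3 = 6(Δ_2 - Δ_1) = -38
Natural end conditions: m_0 = m_3 = 0.
Hence m_0 = 0, m_1 = 250/71, m_2 = -431/71, m_3 = 0.
On [-1, 1], s(t) = 3 - 1139/426·(t + 1) + 0·(t + 1)² + 125/426·(t + 1)³.
With (t + 1) = 1/2: s(-1/2) = 1931/1136.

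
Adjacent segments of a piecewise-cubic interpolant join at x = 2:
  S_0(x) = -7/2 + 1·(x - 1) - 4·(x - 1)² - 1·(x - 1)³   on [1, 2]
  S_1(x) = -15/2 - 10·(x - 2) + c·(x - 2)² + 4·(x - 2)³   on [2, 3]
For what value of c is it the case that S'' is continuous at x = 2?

-7

S_0''(x) = -8 - 6·(x - 1), so S_0''(2) = -14. On the right, S_1''(2) = 2c, so c = -7.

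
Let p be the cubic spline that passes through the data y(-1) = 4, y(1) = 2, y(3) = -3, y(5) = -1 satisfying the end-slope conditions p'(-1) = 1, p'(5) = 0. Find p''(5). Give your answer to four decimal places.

Write M_i for p''(x_i). With h_i = 2, 2, 2 and divided differences Δ_i = -1, -5/2, 1, the continuity of p' gives the tridiagonal system
  2·M_0 + 8·M_1 + 2·M_2 = 6(Δ_1 - Δ_0) = -9
  2·M_1 + 8·M_2 + 2·M_3 = 6(Δ_2 - Δ_1) = 21
Clamped end conditions give two more equations: 2h_0·M_0 + h_0·M_1 = 6(Δ_0 - p'(-1)) = -12 and h_2·M_2 + 2h_2·M_3 = 6(p'(5) - Δ_2) = -6.
Hence M_0 = -67/30, M_1 = -23/15, M_2 = 58/15, M_3 = -103/30.

-3.4333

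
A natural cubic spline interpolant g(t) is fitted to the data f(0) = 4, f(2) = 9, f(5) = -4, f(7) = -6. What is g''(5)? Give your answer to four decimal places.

3.5495

With M_i denoting the second derivative at x_i, h_i = 2, 3, 2, and Δ_i = (y_(i+1) − y_i)/h_i = 5/2, -13/3, -1:
  2·M_0 + 10·M_1 + 3·M_2 = 6(Δ_1 - Δ_0) = -41
  3·M_1 + 10·M_2 + 2·M_3 = 6(Δ_2 - Δ_1) = 20
Natural end conditions: M_0 = M_3 = 0.
Solving the tridiagonal system: M_0 = 0, M_1 = -470/91, M_2 = 323/91, M_3 = 0.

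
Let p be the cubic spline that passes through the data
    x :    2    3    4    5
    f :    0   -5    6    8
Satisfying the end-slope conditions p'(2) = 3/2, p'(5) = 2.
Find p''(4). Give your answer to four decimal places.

With M_i denoting the second derivative at x_i, h_i = 1, 1, 1, and Δ_i = (y_(i+1) − y_i)/h_i = -5, 11, 2:
  1·M_0 + 4·M_1 + 1·M_2 = 6(Δ_1 - Δ_0) = 96
  1·M_1 + 4·M_2 + 1·M_3 = 6(Δ_2 - Δ_1) = -54
Clamped end conditions give two more equations: 2h_0·M_0 + h_0·M_1 = 6(Δ_0 - p'(2)) = -39 and h_2·M_2 + 2h_2·M_3 = 6(p'(5) - Δ_2) = 0.
Hence M_0 = -598/15, M_1 = 611/15, M_2 = -406/15, M_3 = 203/15.

-27.0667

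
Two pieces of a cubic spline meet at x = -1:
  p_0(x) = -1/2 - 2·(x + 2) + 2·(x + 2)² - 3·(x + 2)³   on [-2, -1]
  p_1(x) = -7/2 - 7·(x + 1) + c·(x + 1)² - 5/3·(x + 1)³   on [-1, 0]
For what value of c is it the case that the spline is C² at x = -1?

-7

p_0''(x) = 4 - 18·(x + 2), so p_0''(-1) = -14. On the right, p_1''(-1) = 2c, so c = -7.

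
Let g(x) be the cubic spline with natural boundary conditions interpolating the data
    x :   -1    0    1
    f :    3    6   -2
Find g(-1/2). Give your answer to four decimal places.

5.5313

With M_i denoting the second derivative at x_i, h_i = 1, 1, and Δ_i = (y_(i+1) − y_i)/h_i = 3, -8:
  1·M_0 + 4·M_1 + 1·M_2 = 6(Δ_1 - Δ_0) = -66
Natural end conditions: M_0 = M_2 = 0.
Hence M_0 = 0, M_1 = -33/2, M_2 = 0.
On [-1, 0], g(x) = 3 + 23/4·(x + 1) + 0·(x + 1)² - 11/4·(x + 1)³.
With (x + 1) = 1/2: g(-1/2) = 177/32.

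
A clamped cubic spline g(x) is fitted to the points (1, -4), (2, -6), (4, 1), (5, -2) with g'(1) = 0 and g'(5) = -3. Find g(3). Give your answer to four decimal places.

-2.5000

With σ_i denoting the second derivative at x_i, h_i = 1, 2, 1, and Δ_i = (y_(i+1) − y_i)/h_i = -2, 7/2, -3:
  1·σ_0 + 6·σ_1 + 2·σ_2 = 6(Δ_1 - Δ_0) = 33
  2·σ_1 + 6·σ_2 + 1·σ_3 = 6(Δ_2 - Δ_1) = -39
Clamped end conditions give two more equations: 2h_0·σ_0 + h_0·σ_1 = 6(Δ_0 - g'(1)) = -12 and h_2·σ_2 + 2h_2·σ_3 = 6(g'(5) - Δ_2) = 0.
Solving the tridiagonal system: σ_0 = -81/7, σ_1 = 78/7, σ_2 = -78/7, σ_3 = 39/7.
On [2, 4], g(x) = -6 - 3/14·(x - 2) + 39/7·(x - 2)² - 13/7·(x - 2)³.
With (x - 2) = 1: g(3) = -5/2.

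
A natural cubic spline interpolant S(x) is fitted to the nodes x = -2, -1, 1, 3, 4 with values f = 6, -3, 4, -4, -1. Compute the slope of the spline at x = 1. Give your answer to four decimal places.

Let m_i = S''(x_i). Step sizes h_i = 1, 2, 2, 1; slopes of the chords Δ_i = (y_(i+1) - y_i)/h_i = -9, 7/2, -4, 3.
  1·m_0 + 6·m_1 + 2·m_2 = 6(Δ_1 - Δ_0) = 75
  2·m_1 + 8·m_2 + 2·m_3 = 6(Δ_2 - Δ_1) = -45
  2·m_2 + 6·m_3 + 1·m_4 = 6(Δ_3 - Δ_2) = 42
Natural end conditions: m_0 = m_4 = 0.
Hence m_0 = 0, m_1 = 167/10, m_2 = -63/5, m_3 = 56/5, m_4 = 0.
On [1, 3], S'(x) = b_2 + 2c_2·(x - 1) + 3d_2·(x - 1)² with b_2 = Δ_2 - h_2(2m_2 + m_3)/6 = 2/3, c_2 = m_2/2 = -63/10, d_2 = (m_3 - m_2)/(6h_2) = 119/60. So S'(1) = 2/3.

0.6667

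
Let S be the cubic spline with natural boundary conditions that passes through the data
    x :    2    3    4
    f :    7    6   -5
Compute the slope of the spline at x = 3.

Let m_i = S''(x_i). Step sizes h_i = 1, 1; slopes of the chords Δ_i = (y_(i+1) - y_i)/h_i = -1, -11.
  1·m_0 + 4·m_1 + 1·m_2 = 6(Δ_1 - Δ_0) = -60
Natural end conditions: m_0 = m_2 = 0.
Solving the tridiagonal system: m_0 = 0, m_1 = -15, m_2 = 0.
On [3, 4], S'(x) = b_1 + 2c_1·(x - 3) + 3d_1·(x - 3)² with b_1 = Δ_1 - h_1(2m_1 + m_2)/6 = -6, c_1 = m_1/2 = -15/2, d_1 = (m_2 - m_1)/(6h_1) = 5/2. So S'(3) = -6.

-6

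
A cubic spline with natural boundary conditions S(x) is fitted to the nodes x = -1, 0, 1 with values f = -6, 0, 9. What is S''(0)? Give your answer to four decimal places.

With M_i denoting the second derivative at x_i, h_i = 1, 1, and Δ_i = (y_(i+1) − y_i)/h_i = 6, 9:
  1·M_0 + 4·M_1 + 1·M_2 = 6(Δ_1 - Δ_0) = 18
Natural end conditions: M_0 = M_2 = 0.
Solving the tridiagonal system: M_0 = 0, M_1 = 9/2, M_2 = 0.

4.5000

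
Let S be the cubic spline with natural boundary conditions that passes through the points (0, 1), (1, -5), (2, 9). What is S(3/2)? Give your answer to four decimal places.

0.1250

With m_i denoting the second derivative at x_i, h_i = 1, 1, and Δ_i = (y_(i+1) − y_i)/h_i = -6, 14:
  1·m_0 + 4·m_1 + 1·m_2 = 6(Δ_1 - Δ_0) = 120
Natural end conditions: m_0 = m_2 = 0.
Solving the tridiagonal system: m_0 = 0, m_1 = 30, m_2 = 0.
On [1, 2], S(x) = -5 + 4·(x - 1) + 15·(x - 1)² - 5·(x - 1)³.
With (x - 1) = 1/2: S(3/2) = 1/8.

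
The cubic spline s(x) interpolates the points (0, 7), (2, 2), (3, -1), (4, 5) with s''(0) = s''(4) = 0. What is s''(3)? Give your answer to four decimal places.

With M_i denoting the second derivative at x_i, h_i = 2, 1, 1, and Δ_i = (y_(i+1) − y_i)/h_i = -5/2, -3, 6:
  2·M_0 + 6·M_1 + 1·M_2 = 6(Δ_1 - Δ_0) = -3
  1·M_1 + 4·M_2 + 1·M_3 = 6(Δ_2 - Δ_1) = 54
Natural end conditions: M_0 = M_3 = 0.
Hence M_0 = 0, M_1 = -66/23, M_2 = 327/23, M_3 = 0.

14.2174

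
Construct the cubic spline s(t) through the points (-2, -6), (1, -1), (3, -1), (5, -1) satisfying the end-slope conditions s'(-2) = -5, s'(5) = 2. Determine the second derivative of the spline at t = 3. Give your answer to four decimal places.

Let M_i = s''(x_i). Step sizes h_i = 3, 2, 2; slopes of the chords Δ_i = (y_(i+1) - y_i)/h_i = 5/3, 0, 0.
  3·M_0 + 10·M_1 + 2·M_2 = 6(Δ_1 - Δ_0) = -10
  2·M_1 + 8·M_2 + 2·M_3 = 6(Δ_2 - Δ_1) = 0
Clamped end conditions give two more equations: 2h_0·M_0 + h_0·M_1 = 6(Δ_0 - s'(-2)) = 40 and h_2·M_2 + 2h_2·M_3 = 6(s'(5) - Δ_2) = 12.
Solving: M_0 = 938/111, M_1 = -132/37, M_2 = 6/37, M_3 = 108/37.

0.1622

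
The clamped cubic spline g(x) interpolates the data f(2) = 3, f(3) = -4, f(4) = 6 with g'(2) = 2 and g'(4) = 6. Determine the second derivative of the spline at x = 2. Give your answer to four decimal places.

-50.5000

With σ_i denoting the second derivative at x_i, h_i = 1, 1, and Δ_i = (y_(i+1) − y_i)/h_i = -7, 10:
  1·σ_0 + 4·σ_1 + 1·σ_2 = 6(Δ_1 - Δ_0) = 102
Clamped end conditions give two more equations: 2h_0·σ_0 + h_0·σ_1 = 6(Δ_0 - g'(2)) = -54 and h_1·σ_1 + 2h_1·σ_2 = 6(g'(4) - Δ_1) = -24.
Hence σ_0 = -101/2, σ_1 = 47, σ_2 = -71/2.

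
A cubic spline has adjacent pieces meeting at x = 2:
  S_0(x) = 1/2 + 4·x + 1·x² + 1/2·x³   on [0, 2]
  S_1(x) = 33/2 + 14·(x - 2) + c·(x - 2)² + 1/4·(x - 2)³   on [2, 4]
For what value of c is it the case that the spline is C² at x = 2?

S_0''(x) = 2 + 3·x, so S_0''(2) = 8. On the right, S_1''(2) = 2c, so c = 4.

4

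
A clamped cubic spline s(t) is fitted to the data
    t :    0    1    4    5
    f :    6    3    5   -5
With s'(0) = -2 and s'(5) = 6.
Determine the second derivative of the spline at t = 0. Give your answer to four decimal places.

-8.5397

Write M_i for s''(x_i). With h_i = 1, 3, 1 and divided differences Δ_i = -3, 2/3, -10, the continuity of s' gives the tridiagonal system
  1·M_0 + 8·M_1 + 3·M_2 = 6(Δ_1 - Δ_0) = 22
  3·M_1 + 8·M_2 + 1·M_3 = 6(Δ_2 - Δ_1) = -64
Clamped end conditions give two more equations: 2h_0·M_0 + h_0·M_1 = 6(Δ_0 - s'(0)) = -6 and h_2·M_2 + 2h_2·M_3 = 6(s'(5) - Δ_2) = 96.
Forward elimination and back-substitution give M_0 = -538/63, M_1 = 698/63, M_2 = -1220/63, M_3 = 3634/63.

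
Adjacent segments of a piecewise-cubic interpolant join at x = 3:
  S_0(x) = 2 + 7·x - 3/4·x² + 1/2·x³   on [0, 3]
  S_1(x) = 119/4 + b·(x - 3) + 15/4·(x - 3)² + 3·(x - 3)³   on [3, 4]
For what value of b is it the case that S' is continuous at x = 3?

16

S_0'(x) = 7 - 3/2·x + 3/2·x², so S_0'(3) = 16. On the right, S_1'(3) = b, so b = 16.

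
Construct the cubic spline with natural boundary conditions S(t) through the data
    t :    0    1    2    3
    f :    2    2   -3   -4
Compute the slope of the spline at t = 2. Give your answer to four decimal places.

Let M_i = S''(x_i). Step sizes h_i = 1, 1, 1; slopes of the chords Δ_i = (y_(i+1) - y_i)/h_i = 0, -5, -1.
  1·M_0 + 4·M_1 + 1·M_2 = 6(Δ_1 - Δ_0) = -30
  1·M_1 + 4·M_2 + 1·M_3 = 6(Δ_2 - Δ_1) = 24
Natural end conditions: M_0 = M_3 = 0.
Forward elimination and back-substitution give M_0 = 0, M_1 = -48/5, M_2 = 42/5, M_3 = 0.
On [2, 3], S'(t) = b_2 + 2c_2·(t - 2) + 3d_2·(t - 2)² with b_2 = Δ_2 - h_2(2M_2 + M_3)/6 = -19/5, c_2 = M_2/2 = 21/5, d_2 = (M_3 - M_2)/(6h_2) = -7/5. So S'(2) = -19/5.

-3.8000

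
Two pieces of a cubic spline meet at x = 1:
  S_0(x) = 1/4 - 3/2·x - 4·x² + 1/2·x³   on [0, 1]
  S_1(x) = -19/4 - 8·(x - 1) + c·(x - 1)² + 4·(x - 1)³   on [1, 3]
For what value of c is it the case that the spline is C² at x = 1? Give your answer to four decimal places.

-2.5000

S_0''(x) = -8 + 3·x, so S_0''(1) = -5. On the right, S_1''(1) = 2c, so c = -5/2.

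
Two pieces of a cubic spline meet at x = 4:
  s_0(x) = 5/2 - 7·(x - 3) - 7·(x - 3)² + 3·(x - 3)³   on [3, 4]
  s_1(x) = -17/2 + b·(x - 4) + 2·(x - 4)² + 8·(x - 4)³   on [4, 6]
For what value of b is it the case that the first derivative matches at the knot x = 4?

s_0'(x) = -7 - 14·(x - 3) + 9·(x - 3)², so s_0'(4) = -12. On the right, s_1'(4) = b, so b = -12.

-12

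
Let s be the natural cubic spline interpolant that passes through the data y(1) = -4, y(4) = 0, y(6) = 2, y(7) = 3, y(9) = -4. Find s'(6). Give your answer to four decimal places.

1.4744

Let m_i = s''(x_i). Step sizes h_i = 3, 2, 1, 2; slopes of the chords Δ_i = (y_(i+1) - y_i)/h_i = 4/3, 1, 1, -7/2.
  3·m_0 + 10·m_1 + 2·m_2 = 6(Δ_1 - Δ_0) = -2
  2·m_1 + 6·m_2 + 1·m_3 = 6(Δ_2 - Δ_1) = 0
  1·m_2 + 6·m_3 + 2·m_4 = 6(Δ_3 - Δ_2) = -27
Natural end conditions: m_0 = m_4 = 0.
Hence m_0 = 0, m_1 = -62/163, m_2 = 147/163, m_3 = -758/163, m_4 = 0.
On [6, 7], s'(x) = b_2 + 2c_2·(x - 6) + 3d_2·(x - 6)² with b_2 = Δ_2 - h_2(2m_2 + m_3)/6 = 721/489, c_2 = m_2/2 = 147/326, d_2 = (m_3 - m_2)/(6h_2) = -905/978. So s'(6) = 721/489.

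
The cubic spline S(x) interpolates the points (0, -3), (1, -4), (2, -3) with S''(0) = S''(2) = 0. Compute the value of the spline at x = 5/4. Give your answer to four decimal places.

-3.9141

Write σ_i for S''(x_i). With h_i = 1, 1 and divided differences Δ_i = -1, 1, the continuity of S' gives the tridiagonal system
  1·σ_0 + 4·σ_1 + 1·σ_2 = 6(Δ_1 - Δ_0) = 12
Natural end conditions: σ_0 = σ_2 = 0.
Solving: σ_0 = 0, σ_1 = 3, σ_2 = 0.
On [1, 2], S(x) = -4 + 0·(x - 1) + 3/2·(x - 1)² - 1/2·(x - 1)³.
With (x - 1) = 1/4: S(5/4) = -501/128.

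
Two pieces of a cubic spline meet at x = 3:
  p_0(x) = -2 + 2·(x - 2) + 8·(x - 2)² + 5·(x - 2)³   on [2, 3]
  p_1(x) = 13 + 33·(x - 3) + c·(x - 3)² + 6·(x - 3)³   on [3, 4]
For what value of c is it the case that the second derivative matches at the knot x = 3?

23

p_0''(x) = 16 + 30·(x - 2), so p_0''(3) = 46. On the right, p_1''(3) = 2c, so c = 23.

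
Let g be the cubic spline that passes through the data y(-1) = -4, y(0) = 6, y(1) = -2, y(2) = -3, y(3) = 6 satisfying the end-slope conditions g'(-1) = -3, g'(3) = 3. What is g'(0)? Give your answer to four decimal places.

4.7143

Put m_i = g'' at the i-th knot. Here h = (1, 1, 1, 1) and Δ = (10, -8, -1, 9), so the interior equations h_(i-1)·m_(i-1) + 2(h_(i-1)+h_i)·m_i + h_i·m_(i+1) = 6(Δ_i − Δ_(i-1)) read
  1·m_0 + 4·m_1 + 1·m_2 = 6(Δ_1 - Δ_0) = -108
  1·m_1 + 4·m_2 + 1·m_3 = 6(Δ_2 - Δ_1) = 42
  1·m_2 + 4·m_3 + 1·m_4 = 6(Δ_3 - Δ_2) = 60
Clamped end conditions give two more equations: 2h_0·m_0 + h_0·m_1 = 6(Δ_0 - g'(-1)) = 78 and h_3·m_3 + 2h_3·m_4 = 6(g'(3) - Δ_3) = -36.
Solving the tridiagonal system: m_0 = 438/7, m_1 = -330/7, m_2 = 18, m_3 = 120/7, m_4 = -186/7.
On [0, 1], g'(t) = b_1 + 2c_1·t + 3d_1·t² with b_1 = Δ_1 - h_1(2m_1 + m_2)/6 = 33/7, c_1 = m_1/2 = -165/7, d_1 = (m_2 - m_1)/(6h_1) = 76/7. So g'(0) = 33/7.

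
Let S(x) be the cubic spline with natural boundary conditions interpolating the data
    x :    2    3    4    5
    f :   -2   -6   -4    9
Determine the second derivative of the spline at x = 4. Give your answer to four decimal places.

Let σ_i = S''(x_i). Step sizes h_i = 1, 1, 1; slopes of the chords Δ_i = (y_(i+1) - y_i)/h_i = -4, 2, 13.
  1·σ_0 + 4·σ_1 + 1·σ_2 = 6(Δ_1 - Δ_0) = 36
  1·σ_1 + 4·σ_2 + 1·σ_3 = 6(Δ_2 - Δ_1) = 66
Natural end conditions: σ_0 = σ_3 = 0.
Solving: σ_0 = 0, σ_1 = 26/5, σ_2 = 76/5, σ_3 = 0.

15.2000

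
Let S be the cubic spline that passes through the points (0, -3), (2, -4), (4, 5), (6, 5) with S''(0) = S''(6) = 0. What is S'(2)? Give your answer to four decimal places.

2.7667

With m_i denoting the second derivative at x_i, h_i = 2, 2, 2, and Δ_i = (y_(i+1) − y_i)/h_i = -1/2, 9/2, 0:
  2·m_0 + 8·m_1 + 2·m_2 = 6(Δ_1 - Δ_0) = 30
  2·m_1 + 8·m_2 + 2·m_3 = 6(Δ_2 - Δ_1) = -27
Natural end conditions: m_0 = m_3 = 0.
Solving: m_0 = 0, m_1 = 49/10, m_2 = -23/5, m_3 = 0.
On [2, 4], S'(x) = b_1 + 2c_1·(x - 2) + 3d_1·(x - 2)² with b_1 = Δ_1 - h_1(2m_1 + m_2)/6 = 83/30, c_1 = m_1/2 = 49/20, d_1 = (m_2 - m_1)/(6h_1) = -19/24. So S'(2) = 83/30.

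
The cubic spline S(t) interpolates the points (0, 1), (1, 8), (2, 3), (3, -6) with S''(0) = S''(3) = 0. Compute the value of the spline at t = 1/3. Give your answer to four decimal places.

Put M_i = S'' at the i-th knot. Here h = (1, 1, 1) and Δ = (7, -5, -9), so the interior equations h_(i-1)·M_(i-1) + 2(h_(i-1)+h_i)·M_i + h_i·M_(i+1) = 6(Δ_i − Δ_(i-1)) read
  1·M_0 + 4·M_1 + 1·M_2 = 6(Δ_1 - Δ_0) = -72
  1·M_1 + 4·M_2 + 1·M_3 = 6(Δ_2 - Δ_1) = -24
Natural end conditions: M_0 = M_3 = 0.
Solving the tridiagonal system: M_0 = 0, M_1 = -88/5, M_2 = -8/5, M_3 = 0.
On [0, 1], S(t) = 1 + 149/15·t + 0·t² - 44/15·t³.
With t = 1/3: S(1/3) = 1702/405.

4.2025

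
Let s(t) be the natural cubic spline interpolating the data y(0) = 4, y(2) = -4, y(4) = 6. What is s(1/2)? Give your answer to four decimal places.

Let m_i = s''(x_i). Step sizes h_i = 2, 2; slopes of the chords Δ_i = (y_(i+1) - y_i)/h_i = -4, 5.
  2·m_0 + 8·m_1 + 2·m_2 = 6(Δ_1 - Δ_0) = 54
Natural end conditions: m_0 = m_2 = 0.
Solving the tridiagonal system: m_0 = 0, m_1 = 27/4, m_2 = 0.
On [0, 2], s(t) = 4 - 25/4·t + 0·t² + 9/16·t³.
With t = 1/2: s(1/2) = 121/128.

0.9453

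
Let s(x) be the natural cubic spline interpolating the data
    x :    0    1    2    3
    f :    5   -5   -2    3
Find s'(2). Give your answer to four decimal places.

Put M_i = s'' at the i-th knot. Here h = (1, 1, 1) and Δ = (-10, 3, 5), so the interior equations h_(i-1)·M_(i-1) + 2(h_(i-1)+h_i)·M_i + h_i·M_(i+1) = 6(Δ_i − Δ_(i-1)) read
  1·M_0 + 4·M_1 + 1·M_2 = 6(Δ_1 - Δ_0) = 78
  1·M_1 + 4·M_2 + 1·M_3 = 6(Δ_2 - Δ_1) = 12
Natural end conditions: M_0 = M_3 = 0.
Forward elimination and back-substitution give M_0 = 0, M_1 = 20, M_2 = -2, M_3 = 0.
On [2, 3], s'(x) = b_2 + 2c_2·(x - 2) + 3d_2·(x - 2)² with b_2 = Δ_2 - h_2(2M_2 + M_3)/6 = 17/3, c_2 = M_2/2 = -1, d_2 = (M_3 - M_2)/(6h_2) = 1/3. So s'(2) = 17/3.

5.6667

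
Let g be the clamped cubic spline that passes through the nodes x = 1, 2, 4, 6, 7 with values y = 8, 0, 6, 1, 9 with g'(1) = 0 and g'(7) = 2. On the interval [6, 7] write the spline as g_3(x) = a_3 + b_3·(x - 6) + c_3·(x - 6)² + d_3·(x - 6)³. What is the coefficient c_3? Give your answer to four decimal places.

10.0076

Write σ_i for g''(x_i). With h_i = 1, 2, 2, 1 and divided differences Δ_i = -8, 3, -5/2, 8, the continuity of g' gives the tridiagonal system
  1·σ_0 + 6·σ_1 + 2·σ_2 = 6(Δ_1 - Δ_0) = 66
  2·σ_1 + 8·σ_2 + 2·σ_3 = 6(Δ_2 - Δ_1) = -33
  2·σ_2 + 6·σ_3 + 1·σ_4 = 6(Δ_3 - Δ_2) = 63
Clamped end conditions give two more equations: 2h_0·σ_0 + h_0·σ_1 = 6(Δ_0 - g'(1)) = -48 and h_3·σ_3 + 2h_3·σ_4 = 6(g'(7) - Δ_3) = -36.
Solving: σ_0 = -4597/132, σ_1 = 1429/66, σ_2 = -349/24, σ_3 = 1321/66, σ_4 = -3697/132.
On [6, 7], with g_3(x) = a_3 + b_3·(x - 6) + c_3·(x - 6)² + d_3·(x - 6)³: c_3 = σ_3/2 = 1321/132, d_3 = (σ_4 - σ_3)/(6h_3) = -2113/264, b_3 = Δ_3 - h_3(2σ_3 + σ_4)/6 = 1583/264.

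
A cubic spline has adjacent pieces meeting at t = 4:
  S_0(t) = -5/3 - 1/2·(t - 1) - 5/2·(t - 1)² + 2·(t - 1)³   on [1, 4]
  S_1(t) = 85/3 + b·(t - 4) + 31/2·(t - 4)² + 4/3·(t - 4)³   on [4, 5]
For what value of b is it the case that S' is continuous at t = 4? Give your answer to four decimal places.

S_0'(t) = -1/2 - 5·(t - 1) + 6·(t - 1)², so S_0'(4) = 77/2. On the right, S_1'(4) = b, so b = 77/2.

38.5000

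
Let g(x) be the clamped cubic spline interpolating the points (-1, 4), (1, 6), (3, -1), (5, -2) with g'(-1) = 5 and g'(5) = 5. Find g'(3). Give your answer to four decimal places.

-3.7000

Put M_i = g'' at the i-th knot. Here h = (2, 2, 2) and Δ = (1, -7/2, -1/2), so the interior equations h_(i-1)·M_(i-1) + 2(h_(i-1)+h_i)·M_i + h_i·M_(i+1) = 6(Δ_i − Δ_(i-1)) read
  2·M_0 + 8·M_1 + 2·M_2 = 6(Δ_1 - Δ_0) = -27
  2·M_1 + 8·M_2 + 2·M_3 = 6(Δ_2 - Δ_1) = 18
Clamped end conditions give two more equations: 2h_0·M_0 + h_0·M_1 = 6(Δ_0 - g'(-1)) = -24 and h_2·M_2 + 2h_2·M_3 = 6(g'(5) - Δ_2) = 33.
Hence M_0 = -24/5, M_1 = -12/5, M_2 = 9/10, M_3 = 39/5.
On [3, 5], g'(x) = b_2 + 2c_2·(x - 3) + 3d_2·(x - 3)² with b_2 = Δ_2 - h_2(2M_2 + M_3)/6 = -37/10, c_2 = M_2/2 = 9/20, d_2 = (M_3 - M_2)/(6h_2) = 23/40. So g'(3) = -37/10.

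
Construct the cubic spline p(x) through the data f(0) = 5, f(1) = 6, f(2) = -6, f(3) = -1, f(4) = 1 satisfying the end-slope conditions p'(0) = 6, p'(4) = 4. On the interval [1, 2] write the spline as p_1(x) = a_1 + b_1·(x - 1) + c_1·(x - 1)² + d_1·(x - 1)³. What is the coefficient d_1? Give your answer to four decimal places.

10.9286

Put M_i = p'' at the i-th knot. Here h = (1, 1, 1, 1) and Δ = (1, -12, 5, 2), so the interior equations h_(i-1)·M_(i-1) + 2(h_(i-1)+h_i)·M_i + h_i·M_(i+1) = 6(Δ_i − Δ_(i-1)) read
  1·M_0 + 4·M_1 + 1·M_2 = 6(Δ_1 - Δ_0) = -78
  1·M_1 + 4·M_2 + 1·M_3 = 6(Δ_2 - Δ_1) = 102
  1·M_2 + 4·M_3 + 1·M_4 = 6(Δ_3 - Δ_2) = -18
Clamped end conditions give two more equations: 2h_0·M_0 + h_0·M_1 = 6(Δ_0 - p'(0)) = -30 and h_3·M_3 + 2h_3·M_4 = 6(p'(4) - Δ_3) = 12.
Forward elimination and back-substitution give M_0 = -5/7, M_1 = -200/7, M_2 = 37, M_3 = -122/7, M_4 = 103/7.
On [1, 2], with p_1(x) = a_1 + b_1·(x - 1) + c_1·(x - 1)² + d_1·(x - 1)³: c_1 = M_1/2 = -100/7, d_1 = (M_2 - M_1)/(6h_1) = 153/14, b_1 = Δ_1 - h_1(2M_1 + M_2)/6 = -121/14.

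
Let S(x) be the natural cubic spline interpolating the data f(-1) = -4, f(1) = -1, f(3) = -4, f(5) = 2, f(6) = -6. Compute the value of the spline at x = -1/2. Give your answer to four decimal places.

-2.5926

Let M_i = S''(x_i). Step sizes h_i = 2, 2, 2, 1; slopes of the chords Δ_i = (y_(i+1) - y_i)/h_i = 3/2, -3/2, 3, -8.
  2·M_0 + 8·M_1 + 2·M_2 = 6(Δ_1 - Δ_0) = -18
  2·M_1 + 8·M_2 + 2·M_3 = 6(Δ_2 - Δ_1) = 27
  2·M_2 + 6·M_3 + 1·M_4 = 6(Δ_3 - Δ_2) = -66
Natural end conditions: M_0 = M_4 = 0.
Solving the tridiagonal system: M_0 = 0, M_1 = -345/82, M_2 = 321/41, M_3 = -558/41, M_4 = 0.
On [-1, 1], S(x) = -4 + 119/41·(x + 1) + 0·(x + 1)² - 115/328·(x + 1)³.
With (x + 1) = 1/2: S(-1/2) = -6803/2624.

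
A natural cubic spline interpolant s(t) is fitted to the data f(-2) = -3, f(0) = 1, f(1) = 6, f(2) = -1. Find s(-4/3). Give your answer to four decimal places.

With M_i denoting the second derivative at x_i, h_i = 2, 1, 1, and Δ_i = (y_(i+1) − y_i)/h_i = 2, 5, -7:
  2·M_0 + 6·M_1 + 1·M_2 = 6(Δ_1 - Δ_0) = 18
  1·M_1 + 4·M_2 + 1·M_3 = 6(Δ_2 - Δ_1) = -72
Natural end conditions: M_0 = M_3 = 0.
Solving the tridiagonal system: M_0 = 0, M_1 = 144/23, M_2 = -450/23, M_3 = 0.
On [-2, 0], s(t) = -3 - 2/23·(t + 2) + 0·(t + 2)² + 12/23·(t + 2)³.
With (t + 2) = 2/3: s(-4/3) = -601/207.

-2.9034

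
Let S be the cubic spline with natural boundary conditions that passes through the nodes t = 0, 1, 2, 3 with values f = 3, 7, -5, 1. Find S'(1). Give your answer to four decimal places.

Let M_i = S''(x_i). Step sizes h_i = 1, 1, 1; slopes of the chords Δ_i = (y_(i+1) - y_i)/h_i = 4, -12, 6.
  1·M_0 + 4·M_1 + 1·M_2 = 6(Δ_1 - Δ_0) = -96
  1·M_1 + 4·M_2 + 1·M_3 = 6(Δ_2 - Δ_1) = 108
Natural end conditions: M_0 = M_3 = 0.
Hence M_0 = 0, M_1 = -164/5, M_2 = 176/5, M_3 = 0.
On [1, 2], S'(t) = b_1 + 2c_1·(t - 1) + 3d_1·(t - 1)² with b_1 = Δ_1 - h_1(2M_1 + M_2)/6 = -104/15, c_1 = M_1/2 = -82/5, d_1 = (M_2 - M_1)/(6h_1) = 34/3. So S'(1) = -104/15.

-6.9333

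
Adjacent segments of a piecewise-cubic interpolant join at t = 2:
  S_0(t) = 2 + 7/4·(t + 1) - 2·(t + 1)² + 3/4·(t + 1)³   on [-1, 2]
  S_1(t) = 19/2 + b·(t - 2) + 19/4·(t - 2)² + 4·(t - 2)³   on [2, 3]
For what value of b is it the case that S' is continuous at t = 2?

S_0'(t) = 7/4 - 4·(t + 1) + 9/4·(t + 1)², so S_0'(2) = 10. On the right, S_1'(2) = b, so b = 10.

10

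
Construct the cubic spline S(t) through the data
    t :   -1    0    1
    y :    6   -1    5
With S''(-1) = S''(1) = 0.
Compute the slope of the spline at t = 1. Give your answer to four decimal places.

Write M_i for S''(x_i). With h_i = 1, 1 and divided differences Δ_i = -7, 6, the continuity of S' gives the tridiagonal system
  1·M_0 + 4·M_1 + 1·M_2 = 6(Δ_1 - Δ_0) = 78
Natural end conditions: M_0 = M_2 = 0.
Forward elimination and back-substitution give M_0 = 0, M_1 = 39/2, M_2 = 0.
On [0, 1], S'(t) = b_1 + 2c_1·t + 3d_1·t² with b_1 = Δ_1 - h_1(2M_1 + M_2)/6 = -1/2, c_1 = M_1/2 = 39/4, d_1 = (M_2 - M_1)/(6h_1) = -13/4. So S'(1) = 37/4.

9.2500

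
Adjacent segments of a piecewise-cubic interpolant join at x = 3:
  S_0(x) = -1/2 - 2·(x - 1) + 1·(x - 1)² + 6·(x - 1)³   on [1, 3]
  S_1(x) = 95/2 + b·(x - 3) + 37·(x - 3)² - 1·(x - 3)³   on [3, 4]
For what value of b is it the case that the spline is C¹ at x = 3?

74

S_0'(x) = -2 + 2·(x - 1) + 18·(x - 1)², so S_0'(3) = 74. On the right, S_1'(3) = b, so b = 74.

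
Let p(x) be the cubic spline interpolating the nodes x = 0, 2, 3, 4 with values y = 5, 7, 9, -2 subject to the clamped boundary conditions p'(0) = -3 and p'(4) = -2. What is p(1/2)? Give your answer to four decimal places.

3.9489

Write M_i for p''(x_i). With h_i = 2, 1, 1 and divided differences Δ_i = 1, 2, -11, the continuity of p' gives the tridiagonal system
  2·M_0 + 6·M_1 + 1·M_2 = 6(Δ_1 - Δ_0) = 6
  1·M_1 + 4·M_2 + 1·M_3 = 6(Δ_2 - Δ_1) = -78
Clamped end conditions give two more equations: 2h_0·M_0 + h_0·M_1 = 6(Δ_0 - p'(0)) = 24 and h_2·M_2 + 2h_2·M_3 = 6(p'(4) - Δ_2) = 54.
Hence M_0 = 38/11, M_1 = 56/11, M_2 = -346/11, M_3 = 470/11.
On [0, 2], p(x) = 5 - 3·x + 19/11·x² + 3/22·x³.
With x = 1/2: p(1/2) = 695/176.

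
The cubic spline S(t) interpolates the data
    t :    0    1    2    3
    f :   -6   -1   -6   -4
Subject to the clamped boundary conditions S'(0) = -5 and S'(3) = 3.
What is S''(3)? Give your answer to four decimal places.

-7.0667

Write M_i for S''(x_i). With h_i = 1, 1, 1 and divided differences Δ_i = 5, -5, 2, the continuity of S' gives the tridiagonal system
  1·M_0 + 4·M_1 + 1·M_2 = 6(Δ_1 - Δ_0) = -60
  1·M_1 + 4·M_2 + 1·M_3 = 6(Δ_2 - Δ_1) = 42
Clamped end conditions give two more equations: 2h_0·M_0 + h_0·M_1 = 6(Δ_0 - S'(0)) = 60 and h_2·M_2 + 2h_2·M_3 = 6(S'(3) - Δ_2) = 6.
Forward elimination and back-substitution give M_0 = 686/15, M_1 = -472/15, M_2 = 302/15, M_3 = -106/15.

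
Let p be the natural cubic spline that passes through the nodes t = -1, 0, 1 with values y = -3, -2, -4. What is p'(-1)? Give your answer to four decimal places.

1.7500

Put m_i = p'' at the i-th knot. Here h = (1, 1) and Δ = (1, -2), so the interior equations h_(i-1)·m_(i-1) + 2(h_(i-1)+h_i)·m_i + h_i·m_(i+1) = 6(Δ_i − Δ_(i-1)) read
  1·m_0 + 4·m_1 + 1·m_2 = 6(Δ_1 - Δ_0) = -18
Natural end conditions: m_0 = m_2 = 0.
Solving the tridiagonal system: m_0 = 0, m_1 = -9/2, m_2 = 0.
On [-1, 0], p'(t) = b_0 + 2c_0·(t + 1) + 3d_0·(t + 1)² with b_0 = Δ_0 - h_0(2m_0 + m_1)/6 = 7/4, c_0 = m_0/2 = 0, d_0 = (m_1 - m_0)/(6h_0) = -3/4. So p'(-1) = 7/4.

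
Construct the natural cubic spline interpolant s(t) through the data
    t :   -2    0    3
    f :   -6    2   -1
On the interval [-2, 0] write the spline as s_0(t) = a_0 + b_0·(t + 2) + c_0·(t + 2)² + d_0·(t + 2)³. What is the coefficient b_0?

With M_i denoting the second derivative at x_i, h_i = 2, 3, and Δ_i = (y_(i+1) − y_i)/h_i = 4, -1:
  2·M_0 + 10·M_1 + 3·M_2 = 6(Δ_1 - Δ_0) = -30
Natural end conditions: M_0 = M_2 = 0.
Solving: M_0 = 0, M_1 = -3, M_2 = 0.
On [-2, 0], with s_0(t) = a_0 + b_0·(t + 2) + c_0·(t + 2)² + d_0·(t + 2)³: c_0 = M_0/2 = 0, d_0 = (M_1 - M_0)/(6h_0) = -1/4, b_0 = Δ_0 - h_0(2M_0 + M_1)/6 = 5.

5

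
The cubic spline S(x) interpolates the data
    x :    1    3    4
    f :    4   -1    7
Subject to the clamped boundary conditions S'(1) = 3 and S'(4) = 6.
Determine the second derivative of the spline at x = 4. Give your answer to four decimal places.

-15.5000

With M_i denoting the second derivative at x_i, h_i = 2, 1, and Δ_i = (y_(i+1) − y_i)/h_i = -5/2, 8:
  2·M_0 + 6·M_1 + 1·M_2 = 6(Δ_1 - Δ_0) = 63
Clamped end conditions give two more equations: 2h_0·M_0 + h_0·M_1 = 6(Δ_0 - S'(1)) = -33 and h_1·M_1 + 2h_1·M_2 = 6(S'(4) - Δ_1) = -12.
Hence M_0 = -71/4, M_1 = 19, M_2 = -31/2.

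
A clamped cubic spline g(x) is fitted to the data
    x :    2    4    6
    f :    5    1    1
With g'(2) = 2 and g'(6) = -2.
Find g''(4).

Put m_i = g'' at the i-th knot. Here h = (2, 2) and Δ = (-2, 0), so the interior equations h_(i-1)·m_(i-1) + 2(h_(i-1)+h_i)·m_i + h_i·m_(i+1) = 6(Δ_i − Δ_(i-1)) read
  2·m_0 + 8·m_1 + 2·m_2 = 6(Δ_1 - Δ_0) = 12
Clamped end conditions give two more equations: 2h_0·m_0 + h_0·m_1 = 6(Δ_0 - g'(2)) = -24 and h_1·m_1 + 2h_1·m_2 = 6(g'(6) - Δ_1) = -12.
Solving: m_0 = -17/2, m_1 = 5, m_2 = -11/2.

5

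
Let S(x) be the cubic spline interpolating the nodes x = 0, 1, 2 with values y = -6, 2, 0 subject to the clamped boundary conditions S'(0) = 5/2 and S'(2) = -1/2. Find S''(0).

30

With M_i denoting the second derivative at x_i, h_i = 1, 1, and Δ_i = (y_(i+1) − y_i)/h_i = 8, -2:
  1·M_0 + 4·M_1 + 1·M_2 = 6(Δ_1 - Δ_0) = -60
Clamped end conditions give two more equations: 2h_0·M_0 + h_0·M_1 = 6(Δ_0 - S'(0)) = 33 and h_1·M_1 + 2h_1·M_2 = 6(S'(2) - Δ_1) = 9.
Solving the tridiagonal system: M_0 = 30, M_1 = -27, M_2 = 18.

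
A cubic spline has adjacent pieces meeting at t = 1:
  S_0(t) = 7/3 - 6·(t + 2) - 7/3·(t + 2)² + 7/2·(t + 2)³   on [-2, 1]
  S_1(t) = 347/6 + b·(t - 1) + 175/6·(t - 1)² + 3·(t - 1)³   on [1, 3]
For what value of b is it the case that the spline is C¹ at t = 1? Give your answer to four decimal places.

74.5000

S_0'(t) = -6 - 14/3·(t + 2) + 21/2·(t + 2)², so S_0'(1) = 149/2. On the right, S_1'(1) = b, so b = 149/2.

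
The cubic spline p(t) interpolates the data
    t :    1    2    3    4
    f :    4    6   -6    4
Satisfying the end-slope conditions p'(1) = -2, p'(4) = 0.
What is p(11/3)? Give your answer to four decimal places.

Write M_i for p''(x_i). With h_i = 1, 1, 1 and divided differences Δ_i = 2, -12, 10, the continuity of p' gives the tridiagonal system
  1·M_0 + 4·M_1 + 1·M_2 = 6(Δ_1 - Δ_0) = -84
  1·M_1 + 4·M_2 + 1·M_3 = 6(Δ_2 - Δ_1) = 132
Clamped end conditions give two more equations: 2h_0·M_0 + h_0·M_1 = 6(Δ_0 - p'(1)) = 24 and h_2·M_2 + 2h_2·M_3 = 6(p'(4) - Δ_2) = -60.
Solving: M_0 = 512/15, M_1 = -664/15, M_2 = 884/15, M_3 = -892/15.
On [3, 4], p(t) = -6 + 4/15·(t - 3) + 442/15·(t - 3)² - 296/15·(t - 3)³.
With (t - 3) = 2/3: p(11/3) = 578/405.

1.4272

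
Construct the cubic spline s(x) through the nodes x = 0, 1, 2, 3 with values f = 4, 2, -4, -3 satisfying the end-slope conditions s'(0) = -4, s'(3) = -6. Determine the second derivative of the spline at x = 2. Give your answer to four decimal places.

With M_i denoting the second derivative at x_i, h_i = 1, 1, 1, and Δ_i = (y_(i+1) − y_i)/h_i = -2, -6, 1:
  1·M_0 + 4·M_1 + 1·M_2 = 6(Δ_1 - Δ_0) = -24
  1·M_1 + 4·M_2 + 1·M_3 = 6(Δ_2 - Δ_1) = 42
Clamped end conditions give two more equations: 2h_0·M_0 + h_0·M_1 = 6(Δ_0 - s'(0)) = 12 and h_2·M_2 + 2h_2·M_3 = 6(s'(3) - Δ_2) = -42.
Solving: M_0 = 202/15, M_1 = -224/15, M_2 = 334/15, M_3 = -482/15.

22.2667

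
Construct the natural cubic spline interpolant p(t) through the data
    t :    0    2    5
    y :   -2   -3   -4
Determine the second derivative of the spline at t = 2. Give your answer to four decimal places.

0.1000

With σ_i denoting the second derivative at x_i, h_i = 2, 3, and Δ_i = (y_(i+1) − y_i)/h_i = -1/2, -1/3:
  2·σ_0 + 10·σ_1 + 3·σ_2 = 6(Δ_1 - Δ_0) = 1
Natural end conditions: σ_0 = σ_2 = 0.
Solving: σ_0 = 0, σ_1 = 1/10, σ_2 = 0.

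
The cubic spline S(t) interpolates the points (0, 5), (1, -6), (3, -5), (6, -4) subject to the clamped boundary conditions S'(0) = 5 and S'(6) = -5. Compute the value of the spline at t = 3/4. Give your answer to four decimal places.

Write M_i for S''(x_i). With h_i = 1, 2, 3 and divided differences Δ_i = -11, 1/2, 1/3, the continuity of S' gives the tridiagonal system
  1·M_0 + 6·M_1 + 2·M_2 = 6(Δ_1 - Δ_0) = 69
  2·M_1 + 10·M_2 + 3·M_3 = 6(Δ_2 - Δ_1) = -1
Clamped end conditions give two more equations: 2h_0·M_0 + h_0·M_1 = 6(Δ_0 - S'(0)) = -96 and h_2·M_2 + 2h_2·M_3 = 6(S'(6) - Δ_2) = -32.
Solving: M_0 = -3379/57, M_1 = 1286/57, M_2 = -202/57, M_3 = -203/57.
On [0, 1], S(t) = 5 + 5·t - 3379/114·t² + 1555/114·t³.
With t = 3/4: S(3/4) = -5273/2432.

-2.1682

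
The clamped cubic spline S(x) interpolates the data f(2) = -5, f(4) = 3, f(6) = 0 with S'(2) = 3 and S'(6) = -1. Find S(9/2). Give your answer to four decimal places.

With M_i denoting the second derivative at x_i, h_i = 2, 2, and Δ_i = (y_(i+1) − y_i)/h_i = 4, -3/2:
  2·M_0 + 8·M_1 + 2·M_2 = 6(Δ_1 - Δ_0) = -33
Clamped end conditions give two more equations: 2h_0·M_0 + h_0·M_1 = 6(Δ_0 - S'(2)) = 6 and h_1·M_1 + 2h_1·M_2 = 6(S'(6) - Δ_1) = 3.
Forward elimination and back-substitution give M_0 = 37/8, M_1 = -25/4, M_2 = 31/8.
On [4, 6], S(x) = 3 + 11/8·(x - 4) - 25/8·(x - 4)² + 27/32·(x - 4)³.
With (x - 4) = 1/2: S(9/2) = 771/256.

3.0117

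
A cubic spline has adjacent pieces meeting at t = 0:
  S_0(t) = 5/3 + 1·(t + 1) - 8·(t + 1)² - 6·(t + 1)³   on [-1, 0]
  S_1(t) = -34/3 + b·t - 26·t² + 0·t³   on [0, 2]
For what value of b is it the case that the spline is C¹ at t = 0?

-33

S_0'(t) = 1 - 16·(t + 1) - 18·(t + 1)², so S_0'(0) = -33. On the right, S_1'(0) = b, so b = -33.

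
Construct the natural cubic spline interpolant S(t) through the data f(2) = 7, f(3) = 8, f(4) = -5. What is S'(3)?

Write σ_i for S''(x_i). With h_i = 1, 1 and divided differences Δ_i = 1, -13, the continuity of S' gives the tridiagonal system
  1·σ_0 + 4·σ_1 + 1·σ_2 = 6(Δ_1 - Δ_0) = -84
Natural end conditions: σ_0 = σ_2 = 0.
Forward elimination and back-substitution give σ_0 = 0, σ_1 = -21, σ_2 = 0.
On [3, 4], S'(t) = b_1 + 2c_1·(t - 3) + 3d_1·(t - 3)² with b_1 = Δ_1 - h_1(2σ_1 + σ_2)/6 = -6, c_1 = σ_1/2 = -21/2, d_1 = (σ_2 - σ_1)/(6h_1) = 7/2. So S'(3) = -6.

-6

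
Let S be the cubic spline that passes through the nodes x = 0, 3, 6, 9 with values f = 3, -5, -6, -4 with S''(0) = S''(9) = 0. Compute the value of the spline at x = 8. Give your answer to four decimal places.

-4.7654

Put σ_i = S'' at the i-th knot. Here h = (3, 3, 3) and Δ = (-8/3, -1/3, 2/3), so the interior equations h_(i-1)·σ_(i-1) + 2(h_(i-1)+h_i)·σ_i + h_i·σ_(i+1) = 6(Δ_i − Δ_(i-1)) read
  3·σ_0 + 12·σ_1 + 3·σ_2 = 6(Δ_1 - Δ_0) = 14
  3·σ_1 + 12·σ_2 + 3·σ_3 = 6(Δ_2 - Δ_1) = 6
Natural end conditions: σ_0 = σ_3 = 0.
Forward elimination and back-substitution give σ_0 = 0, σ_1 = 10/9, σ_2 = 2/9, σ_3 = 0.
On [6, 9], S(x) = -6 + 4/9·(x - 6) + 1/9·(x - 6)² - 1/81·(x - 6)³.
With (x - 6) = 2: S(8) = -386/81.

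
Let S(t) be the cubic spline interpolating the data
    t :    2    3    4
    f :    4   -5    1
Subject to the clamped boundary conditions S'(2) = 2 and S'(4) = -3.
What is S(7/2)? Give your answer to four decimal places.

With σ_i denoting the second derivative at x_i, h_i = 1, 1, and Δ_i = (y_(i+1) − y_i)/h_i = -9, 6:
  1·σ_0 + 4·σ_1 + 1·σ_2 = 6(Δ_1 - Δ_0) = 90
Clamped end conditions give two more equations: 2h_0·σ_0 + h_0·σ_1 = 6(Δ_0 - S'(2)) = -66 and h_1·σ_1 + 2h_1·σ_2 = 6(S'(4) - Δ_1) = -54.
Hence σ_0 = -58, σ_1 = 50, σ_2 = -52.
On [3, 4], S(t) = -5 - 2·(t - 3) + 25·(t - 3)² - 17·(t - 3)³.
With (t - 3) = 1/2: S(7/2) = -15/8.

-1.8750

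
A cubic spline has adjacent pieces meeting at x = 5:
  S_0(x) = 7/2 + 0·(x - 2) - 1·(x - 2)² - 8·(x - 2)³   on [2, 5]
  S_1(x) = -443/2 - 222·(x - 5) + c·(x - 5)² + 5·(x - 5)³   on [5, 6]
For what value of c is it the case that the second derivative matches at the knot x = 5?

S_0''(x) = -2 - 48·(x - 2), so S_0''(5) = -146. On the right, S_1''(5) = 2c, so c = -73.

-73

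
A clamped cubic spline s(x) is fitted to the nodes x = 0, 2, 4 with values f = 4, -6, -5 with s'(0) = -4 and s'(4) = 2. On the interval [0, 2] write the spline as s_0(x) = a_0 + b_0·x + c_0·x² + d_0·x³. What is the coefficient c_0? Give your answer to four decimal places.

-2.0625

Let σ_i = s''(x_i). Step sizes h_i = 2, 2; slopes of the chords Δ_i = (y_(i+1) - y_i)/h_i = -5, 1/2.
  2·σ_0 + 8·σ_1 + 2·σ_2 = 6(Δ_1 - Δ_0) = 33
Clamped end conditions give two more equations: 2h_0·σ_0 + h_0·σ_1 = 6(Δ_0 - s'(0)) = -6 and h_1·σ_1 + 2h_1·σ_2 = 6(s'(4) - Δ_1) = 9.
Solving: σ_0 = -33/8, σ_1 = 21/4, σ_2 = -3/8.
On [0, 2], with s_0(x) = a_0 + b_0·x + c_0·x² + d_0·x³: c_0 = σ_0/2 = -33/16, d_0 = (σ_1 - σ_0)/(6h_0) = 25/32, b_0 = Δ_0 - h_0(2σ_0 + σ_1)/6 = -4.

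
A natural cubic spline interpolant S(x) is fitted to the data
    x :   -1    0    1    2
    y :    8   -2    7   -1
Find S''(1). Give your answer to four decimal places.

Let M_i = S''(x_i). Step sizes h_i = 1, 1, 1; slopes of the chords Δ_i = (y_(i+1) - y_i)/h_i = -10, 9, -8.
  1·M_0 + 4·M_1 + 1·M_2 = 6(Δ_1 - Δ_0) = 114
  1·M_1 + 4·M_2 + 1·M_3 = 6(Δ_2 - Δ_1) = -102
Natural end conditions: M_0 = M_3 = 0.
Forward elimination and back-substitution give M_0 = 0, M_1 = 186/5, M_2 = -174/5, M_3 = 0.

-34.8000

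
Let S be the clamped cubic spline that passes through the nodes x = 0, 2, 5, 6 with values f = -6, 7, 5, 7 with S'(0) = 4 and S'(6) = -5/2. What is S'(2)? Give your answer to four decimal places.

Put M_i = S'' at the i-th knot. Here h = (2, 3, 1) and Δ = (13/2, -2/3, 2), so the interior equations h_(i-1)·M_(i-1) + 2(h_(i-1)+h_i)·M_i + h_i·M_(i+1) = 6(Δ_i − Δ_(i-1)) read
  2·M_0 + 10·M_1 + 3·M_2 = 6(Δ_1 - Δ_0) = -43
  3·M_1 + 8·M_2 + 1·M_3 = 6(Δ_2 - Δ_1) = 16
Clamped end conditions give two more equations: 2h_0·M_0 + h_0·M_1 = 6(Δ_0 - S'(0)) = 15 and h_2·M_2 + 2h_2·M_3 = 6(S'(6) - Δ_2) = -27.
Solving: M_0 = 302/39, M_1 = -623/78, M_2 = 278/39, M_3 = -1331/78.
On [2, 5], S'(x) = b_1 + 2c_1·(x - 2) + 3d_1·(x - 2)² with b_1 = Δ_1 - h_1(2M_1 + M_2)/6 = 293/78, c_1 = M_1/2 = -623/156, d_1 = (M_2 - M_1)/(6h_1) = 131/156. So S'(2) = 293/78.

3.7564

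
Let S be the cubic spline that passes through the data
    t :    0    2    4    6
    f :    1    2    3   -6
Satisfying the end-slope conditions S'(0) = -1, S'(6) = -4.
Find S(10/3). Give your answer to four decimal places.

Write M_i for S''(x_i). With h_i = 2, 2, 2 and divided differences Δ_i = 1/2, 1/2, -9/2, the continuity of S' gives the tridiagonal system
  2·M_0 + 8·M_1 + 2·M_2 = 6(Δ_1 - Δ_0) = 0
  2·M_1 + 8·M_2 + 2·M_3 = 6(Δ_2 - Δ_1) = -30
Clamped end conditions give two more equations: 2h_0·M_0 + h_0·M_1 = 6(Δ_0 - S'(0)) = 9 and h_2·M_2 + 2h_2·M_3 = 6(S'(6) - Δ_2) = 3.
Solving: M_0 = 19/10, M_1 = 7/10, M_2 = -47/10, M_3 = 31/10.
On [2, 4], S(t) = 2 + 8/5·(t - 2) + 7/20·(t - 2)² - 9/20·(t - 2)³.
With (t - 2) = 4/3: S(10/3) = 166/45.

3.6889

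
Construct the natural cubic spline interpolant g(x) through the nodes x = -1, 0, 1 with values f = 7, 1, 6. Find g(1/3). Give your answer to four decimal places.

1.6481

Put m_i = g'' at the i-th knot. Here h = (1, 1) and Δ = (-6, 5), so the interior equations h_(i-1)·m_(i-1) + 2(h_(i-1)+h_i)·m_i + h_i·m_(i+1) = 6(Δ_i − Δ_(i-1)) read
  1·m_0 + 4·m_1 + 1·m_2 = 6(Δ_1 - Δ_0) = 66
Natural end conditions: m_0 = m_2 = 0.
Solving the tridiagonal system: m_0 = 0, m_1 = 33/2, m_2 = 0.
On [0, 1], g(x) = 1 - 1/2·x + 33/4·x² - 11/4·x³.
With x = 1/3: g(1/3) = 89/54.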